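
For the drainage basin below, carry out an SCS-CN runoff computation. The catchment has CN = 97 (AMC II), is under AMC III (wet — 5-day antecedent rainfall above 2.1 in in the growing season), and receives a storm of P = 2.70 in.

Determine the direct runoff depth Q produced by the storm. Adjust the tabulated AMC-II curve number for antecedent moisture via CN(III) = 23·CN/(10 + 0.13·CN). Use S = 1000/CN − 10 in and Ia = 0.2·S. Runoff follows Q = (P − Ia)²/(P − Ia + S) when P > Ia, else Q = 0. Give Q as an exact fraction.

Adjust CN=97 to AMC III: 23·97/(10 + 0.13·97) → 2231 ÷ (2261/100) = 223100/2261 ≈ 98.673
Retention S: 1000/CN − 10 with CN=98.673 → S = 300/2231 ≈ 0.134 in
Initial abstraction Ia = S/5 = (300/2231)/5 = 60/2231 ≈ 0.027 in
Excess rainfall: 2.700 − 0.027 = 2.673 in; P > Ia so Q > 0
Runoff Q = (P−Ia)²/(P−Ia+S) = (2.673)²/(2.673+0.134) = 1185523923/465810490 ≈ 2.545 in

Q = 1185523923/465810490 in ≈ 2.545 in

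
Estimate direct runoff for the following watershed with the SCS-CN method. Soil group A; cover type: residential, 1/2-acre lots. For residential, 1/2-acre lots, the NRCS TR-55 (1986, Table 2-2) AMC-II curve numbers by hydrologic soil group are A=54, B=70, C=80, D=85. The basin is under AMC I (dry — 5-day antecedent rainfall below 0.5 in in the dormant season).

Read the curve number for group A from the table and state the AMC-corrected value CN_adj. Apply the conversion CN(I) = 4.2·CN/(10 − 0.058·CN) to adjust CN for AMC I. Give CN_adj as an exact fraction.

NRCS table: residential, 1/2-acre lots, soil group A → CN(II) = 54
CN(I) from CN(II)=54: (4.2·54)/(10 − 0.058·54) = 56700/1717 ≈ 33.023

CN_adj = 56700/1717 ≈ 33.023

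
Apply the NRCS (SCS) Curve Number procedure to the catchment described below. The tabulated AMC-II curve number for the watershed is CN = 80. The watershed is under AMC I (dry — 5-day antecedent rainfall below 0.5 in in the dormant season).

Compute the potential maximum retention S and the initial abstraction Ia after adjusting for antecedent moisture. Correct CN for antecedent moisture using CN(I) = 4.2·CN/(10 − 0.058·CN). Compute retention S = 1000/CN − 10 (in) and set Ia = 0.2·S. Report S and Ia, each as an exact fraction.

S = 125/21 in ≈ 5.952 in; Ia = 25/21 in ≈ 1.190 in

Adjust CN=80 to AMC I: 4.2·80/(10 − 0.058·80) → 336 ÷ (134/25) = 4200/67 ≈ 62.687
S = 1000/(4200/67) − 10 = 125/21 in ≈ 5.952 in
Ia = 0.2·(125/21) = 25/21 in ≈ 1.190 in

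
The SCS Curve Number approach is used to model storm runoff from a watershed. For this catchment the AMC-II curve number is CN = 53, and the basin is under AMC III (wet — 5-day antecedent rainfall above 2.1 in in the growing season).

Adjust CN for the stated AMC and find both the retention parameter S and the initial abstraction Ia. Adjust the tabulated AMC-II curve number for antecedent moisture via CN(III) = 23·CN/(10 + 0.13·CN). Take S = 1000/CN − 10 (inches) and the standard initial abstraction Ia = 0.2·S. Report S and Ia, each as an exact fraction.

S = 4700/1219 in ≈ 3.856 in; Ia = 940/1219 in ≈ 0.771 in

Adjust CN=53 to AMC III: 23·53/(10 + 0.13·53) → 1219 ÷ (1689/100) = 121900/1689 ≈ 72.173
Retention S: 1000/CN − 10 with CN=72.173 → S = 4700/1219 ≈ 3.856 in
Ia = 0.2·(4700/1219) = 940/1219 in ≈ 0.771 in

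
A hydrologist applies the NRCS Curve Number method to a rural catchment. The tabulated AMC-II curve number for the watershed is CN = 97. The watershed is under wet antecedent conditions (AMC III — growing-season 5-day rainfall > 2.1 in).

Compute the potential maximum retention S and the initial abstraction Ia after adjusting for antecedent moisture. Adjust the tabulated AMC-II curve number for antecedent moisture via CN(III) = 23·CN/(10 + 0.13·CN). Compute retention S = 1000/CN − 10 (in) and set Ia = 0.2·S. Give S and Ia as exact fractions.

CN(III) from CN(II)=97: (23·97)/(10 + 0.13·97) = 223100/2261 ≈ 98.673
Max retention: S = 1000/(223100/2261) − 10 = 300/2231 in (≈ 0.134 in)
Ia = 0.2·(300/2231) = 60/2231 in ≈ 0.027 in

S = 300/2231 in ≈ 0.134 in; Ia = 60/2231 in ≈ 0.027 in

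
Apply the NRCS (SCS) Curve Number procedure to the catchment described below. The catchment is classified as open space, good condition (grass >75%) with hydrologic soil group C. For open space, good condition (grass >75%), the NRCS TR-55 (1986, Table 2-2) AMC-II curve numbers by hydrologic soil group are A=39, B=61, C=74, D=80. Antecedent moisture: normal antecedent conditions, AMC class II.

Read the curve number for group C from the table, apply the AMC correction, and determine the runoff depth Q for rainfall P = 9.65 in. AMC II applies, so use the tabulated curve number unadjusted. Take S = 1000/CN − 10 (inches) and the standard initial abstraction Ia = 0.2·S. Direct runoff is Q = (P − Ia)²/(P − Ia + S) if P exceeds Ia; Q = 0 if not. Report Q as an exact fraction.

NRCS table: open space, good condition (grass >75%), soil group C → CN(II) = 74
Average conditions: CN = 74 (no AMC adjustment).
S = 1000/74 − 10 = 130/37 in ≈ 3.514 in
Ia = 0.2S: 0.2·3.514 = 0.703 in (exactly 26/37)
P − Ia = 9.650 − 0.703 = 6621/740 ≈ 8.947 in (> 0, runoff occurs)
Runoff Q = (P−Ia)²/(P−Ia+S) = (8.947)²/(8.947+3.514) = 43837641/6823540 ≈ 6.424 in

Q = 43837641/6823540 in ≈ 6.424 in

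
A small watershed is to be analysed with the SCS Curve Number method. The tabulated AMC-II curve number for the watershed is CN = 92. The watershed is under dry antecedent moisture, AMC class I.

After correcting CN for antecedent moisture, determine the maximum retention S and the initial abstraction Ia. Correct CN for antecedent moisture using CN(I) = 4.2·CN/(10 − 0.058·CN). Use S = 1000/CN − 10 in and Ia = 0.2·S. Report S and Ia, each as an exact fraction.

Dry (AMC I): CN(I) = 4.2·92/(10 − 0.058·92) = (1932/5)/(583/125) = 48300/583 ≈ 82.847
Retention S: 1000/CN − 10 with CN=82.847 → S = 1000/483 ≈ 2.070 in
Ia = 0.2·(1000/483) = 200/483 in ≈ 0.414 in

S = 1000/483 in ≈ 2.070 in; Ia = 200/483 in ≈ 0.414 in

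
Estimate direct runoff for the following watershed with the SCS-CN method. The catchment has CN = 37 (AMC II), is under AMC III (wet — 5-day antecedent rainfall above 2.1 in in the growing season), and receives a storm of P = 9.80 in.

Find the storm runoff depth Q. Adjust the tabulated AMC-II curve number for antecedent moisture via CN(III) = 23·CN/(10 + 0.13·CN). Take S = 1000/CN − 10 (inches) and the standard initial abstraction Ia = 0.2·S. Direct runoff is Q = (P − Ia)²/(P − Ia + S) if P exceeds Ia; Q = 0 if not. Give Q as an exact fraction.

Q = 179012743/40665035 in ≈ 4.402 in

CN(III) from CN(II)=37: (23·37)/(10 + 0.13·37) = 85100/1481 ≈ 57.461
Max retention: S = 1000/(85100/1481) − 10 = 6300/851 in (≈ 7.403 in)
Initial abstraction Ia = S/5 = (6300/851)/5 = 1260/851 ≈ 1.481 in
P − Ia = 9.800 − 1.481 = 35399/4255 ≈ 8.319 in (> 0, runoff occurs)
Runoff Q = (P−Ia)²/(P−Ia+S) = (8.319)²/(8.319+7.403) = 179012743/40665035 ≈ 4.402 in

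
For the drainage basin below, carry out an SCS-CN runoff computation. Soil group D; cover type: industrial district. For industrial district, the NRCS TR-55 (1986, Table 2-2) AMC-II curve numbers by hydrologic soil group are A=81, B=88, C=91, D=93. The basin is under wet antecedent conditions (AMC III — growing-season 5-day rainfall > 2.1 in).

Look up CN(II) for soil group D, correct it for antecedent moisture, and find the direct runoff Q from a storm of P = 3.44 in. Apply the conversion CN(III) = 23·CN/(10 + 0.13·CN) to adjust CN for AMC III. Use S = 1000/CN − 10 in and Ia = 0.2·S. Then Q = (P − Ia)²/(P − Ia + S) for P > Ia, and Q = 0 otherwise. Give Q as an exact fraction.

Q = 16281823058/5292795075 in ≈ 3.076 in

NRCS table: industrial district, soil group D → CN(II) = 93
Adjust CN=93 to AMC III: 23·93/(10 + 0.13·93) → 2139 ÷ (2209/100) = 213900/2209 ≈ 96.831
Max retention: S = 1000/(213900/2209) − 10 = 700/2139 in (≈ 0.327 in)
Ia = 0.2·(700/2139) = 140/2139 in ≈ 0.065 in
Excess rainfall: 3.440 − 0.065 = 3.375 in; P > Ia so Q > 0
Q: (180454/53475)² ÷ (197954/53475) = 16281823058/5292795075 in (≈ 3.076 in)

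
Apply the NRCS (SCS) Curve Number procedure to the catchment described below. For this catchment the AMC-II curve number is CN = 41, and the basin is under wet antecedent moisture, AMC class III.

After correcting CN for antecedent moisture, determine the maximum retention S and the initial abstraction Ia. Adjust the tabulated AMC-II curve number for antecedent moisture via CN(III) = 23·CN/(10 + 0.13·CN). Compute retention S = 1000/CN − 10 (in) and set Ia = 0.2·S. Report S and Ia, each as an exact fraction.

S = 5900/943 in ≈ 6.257 in; Ia = 1180/943 in ≈ 1.251 in

Wet (AMC III): CN(III) = 23·41/(10 + 0.13·41) = 943/(1533/100) = 94300/1533 ≈ 61.513
S = 1000/(94300/1533) − 10 = 5900/943 in ≈ 6.257 in
Ia = 0.2S: 0.2·6.257 = 1.251 in (exactly 1180/943)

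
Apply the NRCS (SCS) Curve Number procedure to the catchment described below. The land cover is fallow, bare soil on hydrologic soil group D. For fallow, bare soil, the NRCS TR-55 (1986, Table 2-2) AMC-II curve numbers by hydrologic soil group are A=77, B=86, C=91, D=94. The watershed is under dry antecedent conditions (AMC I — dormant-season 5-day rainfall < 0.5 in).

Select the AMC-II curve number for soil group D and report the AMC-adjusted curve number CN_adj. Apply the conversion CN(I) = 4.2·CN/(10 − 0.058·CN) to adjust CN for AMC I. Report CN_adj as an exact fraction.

CN_adj = 32900/379 ≈ 86.807

NRCS table: fallow, bare soil, soil group D → CN(II) = 94
Dry (AMC I): CN(I) = 4.2·94/(10 − 0.058·94) = (1974/5)/(1137/250) = 32900/379 ≈ 86.807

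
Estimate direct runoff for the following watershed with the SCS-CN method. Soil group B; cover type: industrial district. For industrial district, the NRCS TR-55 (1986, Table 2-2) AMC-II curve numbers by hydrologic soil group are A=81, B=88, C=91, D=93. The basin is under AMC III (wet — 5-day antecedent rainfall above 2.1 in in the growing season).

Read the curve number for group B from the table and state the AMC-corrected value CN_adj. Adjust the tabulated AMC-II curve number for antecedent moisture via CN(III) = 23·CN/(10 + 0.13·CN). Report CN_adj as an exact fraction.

NRCS table: industrial district, soil group B → CN(II) = 88
Wet (AMC III): CN(III) = 23·88/(10 + 0.13·88) = 2024/(536/25) = 6325/67 ≈ 94.403

CN_adj = 6325/67 ≈ 94.403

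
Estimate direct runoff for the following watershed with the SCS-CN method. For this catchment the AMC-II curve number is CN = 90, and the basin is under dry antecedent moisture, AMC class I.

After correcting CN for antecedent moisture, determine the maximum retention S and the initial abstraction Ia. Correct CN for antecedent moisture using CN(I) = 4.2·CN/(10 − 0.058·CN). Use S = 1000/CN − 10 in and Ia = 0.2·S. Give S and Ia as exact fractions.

S = 500/189 in ≈ 2.646 in; Ia = 100/189 in ≈ 0.529 in

CN(I) from CN(II)=90: (4.2·90)/(10 − 0.058·90) = 18900/239 ≈ 79.079
Max retention: S = 1000/(18900/239) − 10 = 500/189 in (≈ 2.646 in)
Initial abstraction Ia = S/5 = (500/189)/5 = 100/189 ≈ 0.529 in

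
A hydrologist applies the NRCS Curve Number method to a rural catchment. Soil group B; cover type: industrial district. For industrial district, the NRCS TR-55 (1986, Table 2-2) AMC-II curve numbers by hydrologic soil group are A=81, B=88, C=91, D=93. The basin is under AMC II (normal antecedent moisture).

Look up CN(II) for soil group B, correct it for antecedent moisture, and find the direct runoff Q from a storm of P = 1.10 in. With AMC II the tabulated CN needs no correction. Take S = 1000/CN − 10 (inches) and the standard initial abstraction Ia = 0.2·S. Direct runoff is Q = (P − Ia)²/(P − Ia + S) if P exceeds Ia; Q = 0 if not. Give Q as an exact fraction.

Q = 8281/26510 in ≈ 0.312 in

NRCS table: industrial district, soil group B → CN(II) = 88
Average conditions: CN = 88 (no AMC adjustment).
Retention S: 1000/CN − 10 with CN=88.000 → S = 15/11 ≈ 1.364 in
Ia = 0.2S: 0.2·1.364 = 0.273 in (exactly 3/11)
P − Ia = 1.100 − 0.273 = 91/110 ≈ 0.827 in (> 0, runoff occurs)
Q = (91/110)²/((91/110) + 15/11) = (8281/12100)/(241/110) = 8281/26510 in ≈ 0.312 in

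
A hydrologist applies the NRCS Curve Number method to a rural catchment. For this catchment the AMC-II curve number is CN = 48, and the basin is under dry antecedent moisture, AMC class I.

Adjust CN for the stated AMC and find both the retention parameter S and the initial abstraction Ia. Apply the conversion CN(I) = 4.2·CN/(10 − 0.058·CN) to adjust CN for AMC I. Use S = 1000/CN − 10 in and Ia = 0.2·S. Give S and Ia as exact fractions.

Adjust CN=48 to AMC I: 4.2·48/(10 − 0.058·48) → (1008/5) ÷ (902/125) = 12600/451 ≈ 27.938
S = 1000/(12600/451) − 10 = 1625/63 in ≈ 25.794 in
Ia = 0.2·(1625/63) = 325/63 in ≈ 5.159 in

S = 1625/63 in ≈ 25.794 in; Ia = 325/63 in ≈ 5.159 in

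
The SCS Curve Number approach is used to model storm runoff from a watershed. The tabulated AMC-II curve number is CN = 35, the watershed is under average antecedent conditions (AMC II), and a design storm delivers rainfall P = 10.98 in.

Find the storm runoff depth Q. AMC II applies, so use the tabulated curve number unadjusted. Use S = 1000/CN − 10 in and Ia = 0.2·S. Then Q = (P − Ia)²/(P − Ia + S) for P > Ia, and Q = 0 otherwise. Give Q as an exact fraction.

Q = 6466849/3165050 in ≈ 2.043 in

Average conditions: CN = 35 (no AMC adjustment).
Max retention: S = 1000/35 − 10 = 130/7 in (≈ 18.571 in)
Ia = 0.2·(130/7) = 26/7 in ≈ 3.714 in
P − Ia = 10.980 − 3.714 = 2543/350 ≈ 7.266 in (> 0, runoff occurs)
Runoff Q = (P−Ia)²/(P−Ia+S) = (7.266)²/(7.266+18.571) = 6466849/3165050 ≈ 2.043 in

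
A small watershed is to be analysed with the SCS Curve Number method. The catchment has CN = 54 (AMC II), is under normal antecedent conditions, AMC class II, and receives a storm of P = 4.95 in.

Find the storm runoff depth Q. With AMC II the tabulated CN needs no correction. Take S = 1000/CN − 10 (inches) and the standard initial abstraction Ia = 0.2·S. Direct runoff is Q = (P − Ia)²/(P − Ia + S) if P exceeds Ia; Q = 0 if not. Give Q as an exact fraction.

Q = 3073009/3430620 in ≈ 0.896 in

Average conditions: CN = 54 (no AMC adjustment).
Retention S: 1000/CN − 10 with CN=54.000 → S = 230/27 ≈ 8.519 in
Ia = 0.2S: 0.2·8.519 = 1.704 in (exactly 46/27)
P − Ia = 4.950 − 1.704 = 1753/540 ≈ 3.246 in (> 0, runoff occurs)
Q: (1753/540)² ÷ (6353/540) = 3073009/3430620 in (≈ 0.896 in)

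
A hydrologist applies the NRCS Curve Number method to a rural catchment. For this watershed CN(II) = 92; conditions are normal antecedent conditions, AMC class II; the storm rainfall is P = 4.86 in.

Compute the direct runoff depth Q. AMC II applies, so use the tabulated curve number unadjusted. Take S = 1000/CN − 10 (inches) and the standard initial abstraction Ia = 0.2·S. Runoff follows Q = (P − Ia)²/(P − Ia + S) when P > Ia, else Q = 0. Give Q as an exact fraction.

Average conditions: CN = 92 (no AMC adjustment).
S = 1000/92 − 10 = 20/23 in ≈ 0.870 in
Ia = 0.2·(20/23) = 4/23 in ≈ 0.174 in
P − Ia = 4.860 − 0.174 = 5389/1150 ≈ 4.686 in (> 0, runoff occurs)
Q = (5389/1150)²/((5389/1150) + 20/23) = (29041321/1322500)/(6389/1150) = 29041321/7347350 in ≈ 3.953 in

Q = 29041321/7347350 in ≈ 3.953 in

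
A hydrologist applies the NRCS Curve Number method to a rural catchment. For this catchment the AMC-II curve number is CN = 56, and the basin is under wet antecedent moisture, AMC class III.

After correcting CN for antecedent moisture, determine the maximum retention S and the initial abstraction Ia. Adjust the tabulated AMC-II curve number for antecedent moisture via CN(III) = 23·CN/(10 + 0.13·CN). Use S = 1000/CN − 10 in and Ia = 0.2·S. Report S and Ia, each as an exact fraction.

S = 550/161 in ≈ 3.416 in; Ia = 110/161 in ≈ 0.683 in

Adjust CN=56 to AMC III: 23·56/(10 + 0.13·56) → 1288 ÷ (432/25) = 4025/54 ≈ 74.537
Retention S: 1000/CN − 10 with CN=74.537 → S = 550/161 ≈ 3.416 in
Initial abstraction Ia = S/5 = (550/161)/5 = 110/161 ≈ 0.683 in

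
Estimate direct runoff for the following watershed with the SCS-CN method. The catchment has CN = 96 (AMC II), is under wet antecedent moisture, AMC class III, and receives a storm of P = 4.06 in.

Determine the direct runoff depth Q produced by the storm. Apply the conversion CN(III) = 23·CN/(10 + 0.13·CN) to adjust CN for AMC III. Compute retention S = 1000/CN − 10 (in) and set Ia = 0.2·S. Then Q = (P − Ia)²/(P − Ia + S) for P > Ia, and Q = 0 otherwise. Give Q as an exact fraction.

Q = 96354962/25024575 in ≈ 3.850 in

Adjust CN=96 to AMC III: 23·96/(10 + 0.13·96) → 2208 ÷ (562/25) = 27600/281 ≈ 98.221
S = 1000/(27600/281) − 10 = 25/138 in ≈ 0.181 in
Initial abstraction Ia = S/5 = (25/138)/5 = 5/138 ≈ 0.036 in
Excess rainfall: 4.060 − 0.036 = 4.024 in; P > Ia so Q > 0
Q = (6941/1725)²/((6941/1725) + 25/138) = (48177481/2975625)/(14507/3450) = 96354962/25024575 in ≈ 3.850 in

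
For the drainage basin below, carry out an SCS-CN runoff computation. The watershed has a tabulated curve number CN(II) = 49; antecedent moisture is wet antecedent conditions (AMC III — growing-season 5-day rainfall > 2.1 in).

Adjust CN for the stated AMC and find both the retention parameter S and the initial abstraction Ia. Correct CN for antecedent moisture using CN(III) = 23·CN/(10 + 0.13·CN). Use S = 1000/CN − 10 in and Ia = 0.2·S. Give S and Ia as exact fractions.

S = 5100/1127 in ≈ 4.525 in; Ia = 1020/1127 in ≈ 0.905 in

Adjust CN=49 to AMC III: 23·49/(10 + 0.13·49) → 1127 ÷ (1637/100) = 112700/1637 ≈ 68.845
S = 1000/(112700/1637) − 10 = 5100/1127 in ≈ 4.525 in
Ia = 0.2·(5100/1127) = 1020/1127 in ≈ 0.905 in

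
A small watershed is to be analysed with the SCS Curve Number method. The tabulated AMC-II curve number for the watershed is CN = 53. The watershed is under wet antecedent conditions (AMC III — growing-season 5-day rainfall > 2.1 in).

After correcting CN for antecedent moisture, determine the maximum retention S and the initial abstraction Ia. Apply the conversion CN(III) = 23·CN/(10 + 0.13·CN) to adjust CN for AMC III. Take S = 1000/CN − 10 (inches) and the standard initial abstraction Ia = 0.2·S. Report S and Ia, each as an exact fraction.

S = 4700/1219 in ≈ 3.856 in; Ia = 940/1219 in ≈ 0.771 in

CN(III) from CN(II)=53: (23·53)/(10 + 0.13·53) = 121900/1689 ≈ 72.173
Max retention: S = 1000/(121900/1689) − 10 = 4700/1219 in (≈ 3.856 in)
Initial abstraction Ia = S/5 = (4700/1219)/5 = 940/1219 ≈ 0.771 in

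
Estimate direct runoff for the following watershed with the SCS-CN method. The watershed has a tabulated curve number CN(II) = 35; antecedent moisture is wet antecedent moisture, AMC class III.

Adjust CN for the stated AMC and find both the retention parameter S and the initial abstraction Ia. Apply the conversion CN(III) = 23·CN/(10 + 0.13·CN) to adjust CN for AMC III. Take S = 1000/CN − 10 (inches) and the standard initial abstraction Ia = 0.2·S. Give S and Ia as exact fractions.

S = 1300/161 in ≈ 8.075 in; Ia = 260/161 in ≈ 1.615 in

CN(III) from CN(II)=35: (23·35)/(10 + 0.13·35) = 16100/291 ≈ 55.326
S = 1000/(16100/291) − 10 = 1300/161 in ≈ 8.075 in
Ia = 0.2·(1300/161) = 260/161 in ≈ 1.615 in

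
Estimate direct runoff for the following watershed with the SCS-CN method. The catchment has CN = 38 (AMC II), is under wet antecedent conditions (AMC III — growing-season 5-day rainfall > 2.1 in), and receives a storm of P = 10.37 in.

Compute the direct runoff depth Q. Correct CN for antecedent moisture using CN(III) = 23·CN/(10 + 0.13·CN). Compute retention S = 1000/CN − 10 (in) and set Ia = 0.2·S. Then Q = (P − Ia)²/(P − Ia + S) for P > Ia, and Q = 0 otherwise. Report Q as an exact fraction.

Wet (AMC III): CN(III) = 23·38/(10 + 0.13·38) = 874/(747/50) = 43700/747 ≈ 58.501
Max retention: S = 1000/(43700/747) − 10 = 3100/437 in (≈ 7.094 in)
Ia = 0.2·(3100/437) = 620/437 in ≈ 1.419 in
Since P=10.370 > Ia=1.419: effective rainfall P−Ia = 391169/43700 in
Q: (391169/43700)² ÷ (701169/43700) = 153013186561/30641085300 in (≈ 4.994 in)

Q = 153013186561/30641085300 in ≈ 4.994 in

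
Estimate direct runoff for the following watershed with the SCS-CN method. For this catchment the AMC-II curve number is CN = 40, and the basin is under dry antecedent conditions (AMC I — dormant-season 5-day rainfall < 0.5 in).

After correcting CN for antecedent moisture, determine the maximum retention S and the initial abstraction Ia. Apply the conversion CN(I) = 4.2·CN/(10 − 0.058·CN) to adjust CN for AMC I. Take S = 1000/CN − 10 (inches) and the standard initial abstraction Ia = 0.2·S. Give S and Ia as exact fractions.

Dry (AMC I): CN(I) = 4.2·40/(10 − 0.058·40) = 168/(192/25) = 175/8 ≈ 21.875
Retention S: 1000/CN − 10 with CN=21.875 → S = 250/7 ≈ 35.714 in
Initial abstraction Ia = S/5 = (250/7)/5 = 50/7 ≈ 7.143 in

S = 250/7 in ≈ 35.714 in; Ia = 50/7 in ≈ 7.143 in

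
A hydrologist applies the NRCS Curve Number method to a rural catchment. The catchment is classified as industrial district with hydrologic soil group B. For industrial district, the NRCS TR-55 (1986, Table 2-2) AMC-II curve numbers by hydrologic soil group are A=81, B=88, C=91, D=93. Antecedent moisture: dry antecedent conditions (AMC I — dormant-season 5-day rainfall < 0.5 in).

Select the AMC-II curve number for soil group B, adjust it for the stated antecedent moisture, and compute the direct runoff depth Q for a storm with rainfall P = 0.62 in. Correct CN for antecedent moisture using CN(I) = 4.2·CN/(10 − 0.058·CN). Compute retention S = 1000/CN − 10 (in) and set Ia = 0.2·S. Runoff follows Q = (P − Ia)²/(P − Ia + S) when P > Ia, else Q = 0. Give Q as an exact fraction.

Q = 0 in ≈ 0.000 in

NRCS table: industrial district, soil group B → CN(II) = 88
Adjust CN=88 to AMC I: 4.2·88/(10 − 0.058·88) → (1848/5) ÷ (612/125) = 3850/51 ≈ 75.490
Retention S: 1000/CN − 10 with CN=75.490 → S = 250/77 ≈ 3.247 in
Ia = 0.2S: 0.2·3.247 = 0.649 in (exactly 50/77)
P = 0.620 ≤ Ia = 0.649 in: entire storm abstracted, Q = 0.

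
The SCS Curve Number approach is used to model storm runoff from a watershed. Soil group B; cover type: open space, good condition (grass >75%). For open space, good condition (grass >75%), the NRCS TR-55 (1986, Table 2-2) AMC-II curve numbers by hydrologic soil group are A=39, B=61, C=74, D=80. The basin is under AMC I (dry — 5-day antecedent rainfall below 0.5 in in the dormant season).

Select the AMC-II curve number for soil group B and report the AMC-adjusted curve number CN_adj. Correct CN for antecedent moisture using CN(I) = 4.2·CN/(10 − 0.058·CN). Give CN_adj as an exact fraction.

CN_adj = 42700/1077 ≈ 39.647

NRCS table: open space, good condition (grass >75%), soil group B → CN(II) = 61
Adjust CN=61 to AMC I: 4.2·61/(10 − 0.058·61) → (1281/5) ÷ (3231/500) = 42700/1077 ≈ 39.647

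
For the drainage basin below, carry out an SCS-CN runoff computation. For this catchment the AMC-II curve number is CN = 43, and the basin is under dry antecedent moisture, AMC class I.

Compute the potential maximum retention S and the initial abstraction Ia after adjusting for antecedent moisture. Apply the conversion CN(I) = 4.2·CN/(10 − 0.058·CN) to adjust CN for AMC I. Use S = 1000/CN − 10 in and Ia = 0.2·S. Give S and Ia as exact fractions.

S = 9500/301 in ≈ 31.561 in; Ia = 1900/301 in ≈ 6.312 in

Adjust CN=43 to AMC I: 4.2·43/(10 − 0.058·43) → (903/5) ÷ (3753/500) = 30100/1251 ≈ 24.061
Retention S: 1000/CN − 10 with CN=24.061 → S = 9500/301 ≈ 31.561 in
Initial abstraction Ia = S/5 = (9500/301)/5 = 1900/301 ≈ 6.312 in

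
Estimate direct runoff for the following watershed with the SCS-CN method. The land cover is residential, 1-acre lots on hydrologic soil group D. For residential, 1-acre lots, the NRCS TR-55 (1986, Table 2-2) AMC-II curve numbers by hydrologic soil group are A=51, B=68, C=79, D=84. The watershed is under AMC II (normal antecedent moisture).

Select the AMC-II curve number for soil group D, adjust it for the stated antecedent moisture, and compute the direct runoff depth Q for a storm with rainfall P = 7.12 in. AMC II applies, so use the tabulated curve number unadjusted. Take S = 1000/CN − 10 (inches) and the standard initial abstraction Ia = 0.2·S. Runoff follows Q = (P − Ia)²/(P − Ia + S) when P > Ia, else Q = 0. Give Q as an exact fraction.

NRCS table: residential, 1-acre lots, soil group D → CN(II) = 84
Average conditions: CN = 84 (no AMC adjustment).
Max retention: S = 1000/84 − 10 = 40/21 in (≈ 1.905 in)
Ia = 0.2S: 0.2·1.905 = 0.381 in (exactly 8/21)
Since P=7.120 > Ia=0.381: effective rainfall P−Ia = 3538/525 in
Q = (3538/525)²/((3538/525) + 40/21) = (12517444/275625)/(4538/525) = 6258722/1191225 in ≈ 5.254 in

Q = 6258722/1191225 in ≈ 5.254 in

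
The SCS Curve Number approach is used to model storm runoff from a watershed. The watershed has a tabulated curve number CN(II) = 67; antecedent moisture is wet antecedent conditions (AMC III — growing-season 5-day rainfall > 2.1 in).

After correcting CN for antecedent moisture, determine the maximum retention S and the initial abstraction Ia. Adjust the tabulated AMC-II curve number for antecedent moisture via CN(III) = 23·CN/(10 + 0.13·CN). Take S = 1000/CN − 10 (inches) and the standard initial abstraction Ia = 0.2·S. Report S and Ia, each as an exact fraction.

Wet (AMC III): CN(III) = 23·67/(10 + 0.13·67) = 1541/(1871/100) = 154100/1871 ≈ 82.362
Max retention: S = 1000/(154100/1871) − 10 = 3300/1541 in (≈ 2.141 in)
Initial abstraction Ia = S/5 = (3300/1541)/5 = 660/1541 ≈ 0.428 in

S = 3300/1541 in ≈ 2.141 in; Ia = 660/1541 in ≈ 0.428 in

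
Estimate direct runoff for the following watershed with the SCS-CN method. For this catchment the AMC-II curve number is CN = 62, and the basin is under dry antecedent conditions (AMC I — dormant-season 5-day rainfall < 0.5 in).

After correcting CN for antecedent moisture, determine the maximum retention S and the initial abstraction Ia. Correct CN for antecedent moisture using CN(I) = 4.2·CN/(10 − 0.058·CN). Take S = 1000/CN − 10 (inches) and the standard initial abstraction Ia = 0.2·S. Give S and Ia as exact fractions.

Adjust CN=62 to AMC I: 4.2·62/(10 − 0.058·62) → (1302/5) ÷ (1601/250) = 65100/1601 ≈ 40.662
S = 1000/(65100/1601) − 10 = 9500/651 in ≈ 14.593 in
Initial abstraction Ia = S/5 = (9500/651)/5 = 1900/651 ≈ 2.919 in

S = 9500/651 in ≈ 14.593 in; Ia = 1900/651 in ≈ 2.919 in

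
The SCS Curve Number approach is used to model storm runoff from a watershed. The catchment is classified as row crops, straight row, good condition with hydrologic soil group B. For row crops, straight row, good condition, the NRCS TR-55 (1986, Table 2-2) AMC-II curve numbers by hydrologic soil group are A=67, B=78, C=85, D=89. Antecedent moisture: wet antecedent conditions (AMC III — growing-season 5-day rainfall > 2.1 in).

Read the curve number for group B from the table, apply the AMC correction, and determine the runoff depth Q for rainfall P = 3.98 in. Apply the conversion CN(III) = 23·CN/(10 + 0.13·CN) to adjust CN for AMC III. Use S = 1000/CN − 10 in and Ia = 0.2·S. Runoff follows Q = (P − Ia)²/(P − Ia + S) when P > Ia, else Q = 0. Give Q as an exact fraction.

Q = 28057255009/9979259550 in ≈ 2.812 in

NRCS table: row crops, straight row, good condition, soil group B → CN(II) = 78
CN(III) from CN(II)=78: (23·78)/(10 + 0.13·78) = 89700/1007 ≈ 89.076
Max retention: S = 1000/(89700/1007) − 10 = 1100/897 in (≈ 1.226 in)
Ia = 0.2S: 0.2·1.226 = 0.245 in (exactly 220/897)
Excess rainfall: 3.980 − 0.245 = 3.735 in; P > Ia so Q > 0
Runoff Q = (P−Ia)²/(P−Ia+S) = (3.735)²/(3.735+1.226) = 28057255009/9979259550 ≈ 2.812 in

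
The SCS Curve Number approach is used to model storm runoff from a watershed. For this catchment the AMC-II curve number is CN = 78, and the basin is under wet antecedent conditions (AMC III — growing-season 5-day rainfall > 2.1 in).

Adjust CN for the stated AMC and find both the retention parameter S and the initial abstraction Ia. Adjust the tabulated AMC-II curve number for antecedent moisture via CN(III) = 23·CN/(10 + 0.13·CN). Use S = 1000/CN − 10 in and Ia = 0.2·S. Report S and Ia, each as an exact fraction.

S = 1100/897 in ≈ 1.226 in; Ia = 220/897 in ≈ 0.245 in

Adjust CN=78 to AMC III: 23·78/(10 + 0.13·78) → 1794 ÷ (1007/50) = 89700/1007 ≈ 89.076
S = 1000/(89700/1007) − 10 = 1100/897 in ≈ 1.226 in
Ia = 0.2S: 0.2·1.226 = 0.245 in (exactly 220/897)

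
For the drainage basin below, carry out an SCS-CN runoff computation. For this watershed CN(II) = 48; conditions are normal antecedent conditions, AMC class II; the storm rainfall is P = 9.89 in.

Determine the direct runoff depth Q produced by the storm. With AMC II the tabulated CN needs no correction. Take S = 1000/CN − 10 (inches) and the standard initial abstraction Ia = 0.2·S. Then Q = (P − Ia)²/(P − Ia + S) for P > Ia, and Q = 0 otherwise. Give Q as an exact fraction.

Q = 5368489/1670100 in ≈ 3.214 in

AMC II — tabulated CN = 48 applies directly.
Retention S: 1000/CN − 10 with CN=48.000 → S = 65/6 ≈ 10.833 in
Ia = 0.2·(65/6) = 13/6 in ≈ 2.167 in
P − Ia = 9.890 − 2.167 = 2317/300 ≈ 7.723 in (> 0, runoff occurs)
Runoff Q = (P−Ia)²/(P−Ia+S) = (7.723)²/(7.723+10.833) = 5368489/1670100 ≈ 3.214 in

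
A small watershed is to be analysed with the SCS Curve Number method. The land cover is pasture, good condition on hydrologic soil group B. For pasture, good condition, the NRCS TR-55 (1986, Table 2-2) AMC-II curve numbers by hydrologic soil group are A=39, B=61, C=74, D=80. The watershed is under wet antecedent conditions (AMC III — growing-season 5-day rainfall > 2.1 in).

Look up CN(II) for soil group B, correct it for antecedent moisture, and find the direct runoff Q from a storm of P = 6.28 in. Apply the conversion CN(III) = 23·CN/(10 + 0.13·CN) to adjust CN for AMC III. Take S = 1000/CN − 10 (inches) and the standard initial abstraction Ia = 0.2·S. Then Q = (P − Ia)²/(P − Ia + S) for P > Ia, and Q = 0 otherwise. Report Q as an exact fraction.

Q = 40308994441/10461855325 in ≈ 3.853 in

NRCS table: pasture, good condition, soil group B → CN(II) = 61
CN(III) from CN(II)=61: (23·61)/(10 + 0.13·61) = 140300/1793 ≈ 78.249
Max retention: S = 1000/(140300/1793) − 10 = 3900/1403 in (≈ 2.780 in)
Ia = 0.2S: 0.2·2.780 = 0.556 in (exactly 780/1403)
P − Ia = 6.280 − 0.556 = 200771/35075 ≈ 5.724 in (> 0, runoff occurs)
Runoff Q = (P−Ia)²/(P−Ia+S) = (5.724)²/(5.724+2.780) = 40308994441/10461855325 ≈ 3.853 in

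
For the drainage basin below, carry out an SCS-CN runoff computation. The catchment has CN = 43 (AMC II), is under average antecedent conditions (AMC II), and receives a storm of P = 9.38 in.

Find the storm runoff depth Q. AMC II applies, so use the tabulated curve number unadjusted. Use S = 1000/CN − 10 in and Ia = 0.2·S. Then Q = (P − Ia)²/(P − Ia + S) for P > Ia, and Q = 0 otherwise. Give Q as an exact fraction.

Q = 209294089/92379050 in ≈ 2.266 in

AMC II — tabulated CN = 43 applies directly.
Retention S: 1000/CN − 10 with CN=43.000 → S = 570/43 ≈ 13.256 in
Ia = 0.2·(570/43) = 114/43 in ≈ 2.651 in
Excess rainfall: 9.380 − 2.651 = 6.729 in; P > Ia so Q > 0
Runoff Q = (P−Ia)²/(P−Ia+S) = (6.729)²/(6.729+13.256) = 209294089/92379050 ≈ 2.266 in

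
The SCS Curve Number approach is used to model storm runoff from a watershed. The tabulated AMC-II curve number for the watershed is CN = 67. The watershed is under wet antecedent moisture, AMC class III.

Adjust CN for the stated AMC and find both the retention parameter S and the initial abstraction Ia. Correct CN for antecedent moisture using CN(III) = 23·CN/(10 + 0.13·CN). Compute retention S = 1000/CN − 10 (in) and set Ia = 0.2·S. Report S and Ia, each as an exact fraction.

S = 3300/1541 in ≈ 2.141 in; Ia = 660/1541 in ≈ 0.428 in

Wet (AMC III): CN(III) = 23·67/(10 + 0.13·67) = 1541/(1871/100) = 154100/1871 ≈ 82.362
S = 1000/(154100/1871) − 10 = 3300/1541 in ≈ 2.141 in
Initial abstraction Ia = S/5 = (3300/1541)/5 = 660/1541 ≈ 0.428 in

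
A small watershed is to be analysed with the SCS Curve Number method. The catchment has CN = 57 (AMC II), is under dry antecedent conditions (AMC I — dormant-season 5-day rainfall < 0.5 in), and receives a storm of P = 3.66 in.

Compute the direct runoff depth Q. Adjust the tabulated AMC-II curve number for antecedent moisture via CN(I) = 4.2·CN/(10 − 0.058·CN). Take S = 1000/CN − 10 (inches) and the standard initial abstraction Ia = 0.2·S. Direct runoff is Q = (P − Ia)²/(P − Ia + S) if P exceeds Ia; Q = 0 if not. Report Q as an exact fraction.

CN(I) from CN(II)=57: (4.2·57)/(10 − 0.058·57) = 119700/3347 ≈ 35.763
Max retention: S = 1000/(119700/3347) − 10 = 21500/1197 in (≈ 17.962 in)
Initial abstraction Ia = S/5 = (21500/1197)/5 = 4300/1197 ≈ 3.592 in
Since P=3.660 > Ia=3.592: effective rainfall P−Ia = 4051/59850 in
Q = (4051/59850)²/((4051/59850) + 21500/1197) = (16410601/3582022500)/(1079051/59850) = 16410601/64581202350 in ≈ 0.000 in

Q = 16410601/64581202350 in ≈ 0.000 in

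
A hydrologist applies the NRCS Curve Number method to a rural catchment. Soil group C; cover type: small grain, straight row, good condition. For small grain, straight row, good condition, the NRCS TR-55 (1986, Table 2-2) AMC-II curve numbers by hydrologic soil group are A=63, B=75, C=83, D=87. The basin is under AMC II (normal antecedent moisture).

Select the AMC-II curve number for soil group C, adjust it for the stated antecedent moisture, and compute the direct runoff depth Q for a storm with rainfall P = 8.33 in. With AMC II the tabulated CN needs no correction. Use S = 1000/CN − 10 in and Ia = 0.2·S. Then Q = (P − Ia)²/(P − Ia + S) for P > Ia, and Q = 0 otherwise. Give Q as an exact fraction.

Q = 254212713/40396100 in ≈ 6.293 in

NRCS table: small grain, straight row, good condition, soil group C → CN(II) = 83
AMC II — tabulated CN = 83 applies directly.
Retention S: 1000/CN − 10 with CN=83.000 → S = 170/83 ≈ 2.048 in
Ia = 0.2·(170/83) = 34/83 in ≈ 0.410 in
Excess rainfall: 8.330 − 0.410 = 7.920 in; P > Ia so Q > 0
Q: (65739/8300)² ÷ (82739/8300) = 254212713/40396100 in (≈ 6.293 in)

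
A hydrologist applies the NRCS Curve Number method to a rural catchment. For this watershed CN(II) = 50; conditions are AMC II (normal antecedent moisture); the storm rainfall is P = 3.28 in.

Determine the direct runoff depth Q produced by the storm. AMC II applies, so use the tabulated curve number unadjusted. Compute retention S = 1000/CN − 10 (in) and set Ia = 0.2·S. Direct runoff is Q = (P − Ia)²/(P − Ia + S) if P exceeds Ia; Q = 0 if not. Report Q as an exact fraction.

AMC II — tabulated CN = 50 applies directly.
Max retention: S = 1000/50 − 10 = 10 in (≈ 10.000 in)
Ia = 0.2S: 0.2·10.000 = 2.000 in (exactly 2)
P − Ia = 3.280 − 2.000 = 32/25 ≈ 1.280 in (> 0, runoff occurs)
Q = (32/25)²/((32/25) + 10) = (1024/625)/(282/25) = 512/3525 in ≈ 0.145 in

Q = 512/3525 in ≈ 0.145 in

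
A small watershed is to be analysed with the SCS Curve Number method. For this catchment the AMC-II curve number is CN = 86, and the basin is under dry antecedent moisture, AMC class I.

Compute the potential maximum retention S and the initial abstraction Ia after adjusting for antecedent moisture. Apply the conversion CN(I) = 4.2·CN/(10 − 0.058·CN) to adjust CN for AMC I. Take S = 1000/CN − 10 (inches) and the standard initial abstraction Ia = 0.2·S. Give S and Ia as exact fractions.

S = 500/129 in ≈ 3.876 in; Ia = 100/129 in ≈ 0.775 in

CN(I) from CN(II)=86: (4.2·86)/(10 − 0.058·86) = 12900/179 ≈ 72.067
Retention S: 1000/CN − 10 with CN=72.067 → S = 500/129 ≈ 3.876 in
Initial abstraction Ia = S/5 = (500/129)/5 = 100/129 ≈ 0.775 in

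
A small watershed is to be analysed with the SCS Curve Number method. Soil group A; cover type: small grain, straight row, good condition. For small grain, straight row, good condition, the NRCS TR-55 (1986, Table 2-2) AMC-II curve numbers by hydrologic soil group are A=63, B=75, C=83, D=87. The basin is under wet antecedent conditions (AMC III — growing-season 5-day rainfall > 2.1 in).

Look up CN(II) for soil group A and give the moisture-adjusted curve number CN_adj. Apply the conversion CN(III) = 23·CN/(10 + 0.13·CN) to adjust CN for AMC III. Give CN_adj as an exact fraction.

CN_adj = 144900/1819 ≈ 79.659

NRCS table: small grain, straight row, good condition, soil group A → CN(II) = 63
Adjust CN=63 to AMC III: 23·63/(10 + 0.13·63) → 1449 ÷ (1819/100) = 144900/1819 ≈ 79.659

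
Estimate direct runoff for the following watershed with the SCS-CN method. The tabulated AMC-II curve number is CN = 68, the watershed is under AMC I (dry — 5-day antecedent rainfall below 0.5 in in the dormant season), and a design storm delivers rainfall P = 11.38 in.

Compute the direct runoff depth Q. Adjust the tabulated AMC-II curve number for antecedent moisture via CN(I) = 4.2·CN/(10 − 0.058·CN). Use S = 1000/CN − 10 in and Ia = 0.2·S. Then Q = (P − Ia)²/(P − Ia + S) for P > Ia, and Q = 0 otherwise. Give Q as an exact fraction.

Q = 26612375689/6481924050 in ≈ 4.106 in

Adjust CN=68 to AMC I: 4.2·68/(10 − 0.058·68) → (1428/5) ÷ (757/125) = 35700/757 ≈ 47.160
Max retention: S = 1000/(35700/757) − 10 = 4000/357 in (≈ 11.204 in)
Ia = 0.2·(4000/357) = 800/357 in ≈ 2.241 in
Since P=11.380 > Ia=2.241: effective rainfall P−Ia = 163133/17850 in
Q: (163133/17850)² ÷ (363133/17850) = 26612375689/6481924050 in (≈ 4.106 in)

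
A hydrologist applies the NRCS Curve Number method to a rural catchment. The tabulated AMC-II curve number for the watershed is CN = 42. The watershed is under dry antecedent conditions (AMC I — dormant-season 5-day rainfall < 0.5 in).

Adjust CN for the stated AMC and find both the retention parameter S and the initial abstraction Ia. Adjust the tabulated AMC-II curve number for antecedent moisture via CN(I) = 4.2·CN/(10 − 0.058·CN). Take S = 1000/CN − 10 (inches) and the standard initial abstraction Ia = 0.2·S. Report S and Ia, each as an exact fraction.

CN(I) from CN(II)=42: (4.2·42)/(10 − 0.058·42) = 44100/1891 ≈ 23.321
Retention S: 1000/CN − 10 with CN=23.321 → S = 14500/441 ≈ 32.880 in
Ia = 0.2·(14500/441) = 2900/441 in ≈ 6.576 in

S = 14500/441 in ≈ 32.880 in; Ia = 2900/441 in ≈ 6.576 in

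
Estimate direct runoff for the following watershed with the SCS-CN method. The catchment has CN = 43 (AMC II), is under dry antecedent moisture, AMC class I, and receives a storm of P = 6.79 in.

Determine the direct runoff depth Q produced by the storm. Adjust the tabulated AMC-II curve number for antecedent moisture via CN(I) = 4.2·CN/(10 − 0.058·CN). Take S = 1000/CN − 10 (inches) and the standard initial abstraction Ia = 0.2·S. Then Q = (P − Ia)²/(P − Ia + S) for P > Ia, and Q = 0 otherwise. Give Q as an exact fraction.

Q = 206755641/29027807900 in ≈ 0.007 in

Dry (AMC I): CN(I) = 4.2·43/(10 − 0.058·43) = (903/5)/(3753/500) = 30100/1251 ≈ 24.061
Retention S: 1000/CN − 10 with CN=24.061 → S = 9500/301 ≈ 31.561 in
Ia = 0.2S: 0.2·31.561 = 6.312 in (exactly 1900/301)
Since P=6.790 > Ia=6.312: effective rainfall P−Ia = 14379/30100 in
Q: (14379/30100)² ÷ (964379/30100) = 206755641/29027807900 in (≈ 0.007 in)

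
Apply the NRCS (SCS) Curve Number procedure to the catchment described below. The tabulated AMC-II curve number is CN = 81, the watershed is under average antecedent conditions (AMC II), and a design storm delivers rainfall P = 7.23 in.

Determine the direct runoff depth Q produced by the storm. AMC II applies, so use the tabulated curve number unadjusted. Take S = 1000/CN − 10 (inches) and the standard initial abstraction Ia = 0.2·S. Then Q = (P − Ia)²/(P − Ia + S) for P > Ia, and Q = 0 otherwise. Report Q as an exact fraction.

Average conditions: CN = 81 (no AMC adjustment).
Retention S: 1000/CN − 10 with CN=81.000 → S = 190/81 ≈ 2.346 in
Initial abstraction Ia = S/5 = (190/81)/5 = 38/81 ≈ 0.469 in
Since P=7.230 > Ia=0.469: effective rainfall P−Ia = 54763/8100 in
Q: (54763/8100)² ÷ (73763/8100) = 2998986169/597480300 in (≈ 5.019 in)

Q = 2998986169/597480300 in ≈ 5.019 in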